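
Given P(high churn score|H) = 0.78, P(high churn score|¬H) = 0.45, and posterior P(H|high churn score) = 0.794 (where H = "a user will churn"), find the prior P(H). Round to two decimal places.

In odds form, posterior odds = prior odds × likelihood ratio, so prior odds = posterior odds ÷ LR.
Posterior odds = 0.794/(1−0.794) = 3.8544. LR = 0.78/0.45 = 1.7333.
Prior odds = 3.8544/1.7333 = 2.2237, so P(H) = 2.2237/(1+2.2237) ≈ 0.69.

P(H) = 0.69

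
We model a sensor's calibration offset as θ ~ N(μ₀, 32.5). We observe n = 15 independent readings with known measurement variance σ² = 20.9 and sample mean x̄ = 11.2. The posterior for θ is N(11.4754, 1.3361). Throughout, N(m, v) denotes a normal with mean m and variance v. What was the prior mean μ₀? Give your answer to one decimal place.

With known observation variance, the Normal–Normal posterior has precision τ_n = τ₀ + n/σ² and mean μ_n = (τ₀μ₀ + (n/σ²)x̄)/τ_n.
Here τ₀ = 1/32.5 = 0.030769 and τ_data = 15/20.9 = 0.717703, so τ_n = 0.748472.
Rearranging for μ₀: μ₀ = (μ_n·τ_n − τ_data·x̄)/τ₀ = (11.4754·0.748472 − 0.717703·11.2) / 0.030769 = 0.550742/0.030769 ≈ 17.9.

μ₀ = 17.9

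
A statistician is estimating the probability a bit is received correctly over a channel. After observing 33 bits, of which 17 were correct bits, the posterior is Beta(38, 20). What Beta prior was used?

Beta(21, 4)

A Beta(a, b) prior with s successes and f failures in binomial data gives a Beta(a+s, b+f) posterior.
So a = 38 − 17 = 21 and b = 20 − 16 = 4.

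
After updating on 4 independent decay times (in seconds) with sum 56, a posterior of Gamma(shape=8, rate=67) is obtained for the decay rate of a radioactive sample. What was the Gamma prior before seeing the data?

Gamma–exponential conjugacy: posterior shape = α + n, posterior rate = β + Σtᵢ.
So α = 8 − 4 = 4 and β = 67 − 56 = 11.

Gamma(shape=4, rate=11)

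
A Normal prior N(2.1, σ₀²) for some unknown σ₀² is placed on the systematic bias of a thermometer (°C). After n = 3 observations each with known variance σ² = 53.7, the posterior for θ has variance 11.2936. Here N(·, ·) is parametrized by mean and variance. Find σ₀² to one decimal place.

σ₀² = 30.6

Posterior precision equals prior precision plus data precision: 1/σ_n² = 1/σ₀² + n/σ².
So 1/σ₀² = 1/11.2936 − 3/53.7 = 0.088546 − 0.055866 = 0.032680.
Hence σ₀² = 1/0.032680 ≈ 30.6.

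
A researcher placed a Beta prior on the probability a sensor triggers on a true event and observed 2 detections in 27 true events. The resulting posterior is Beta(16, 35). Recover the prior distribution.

A Beta(α, β) prior with s successes and f failures in binomial data gives a Beta(α+s, β+f) posterior.
Subtract the data counts: 16−2=14, 35−25=10.

Beta(14, 10)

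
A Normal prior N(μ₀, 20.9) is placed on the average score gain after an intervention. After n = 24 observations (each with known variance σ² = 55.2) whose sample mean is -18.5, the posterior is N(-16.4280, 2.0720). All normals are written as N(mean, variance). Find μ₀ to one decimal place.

The posterior mean is a precision-weighted average: μ_n = (τ₀μ₀ + τ_data·x̄)/(τ₀+τ_data), with τ₀=1/σ₀² and τ_data=n/σ².
Here τ₀ = 1/20.9 = 0.047847 and τ_data = 24/55.2 = 0.434783, so τ_n = 0.482630.
Rearranging for μ₀: μ₀ = (μ_n·τ_n − τ_data·x̄)/τ₀ = (-16.4280·0.482630 − 0.434783·-18.5) / 0.047847 = 0.114840/0.047847 ≈ 2.4.

μ₀ = 2.4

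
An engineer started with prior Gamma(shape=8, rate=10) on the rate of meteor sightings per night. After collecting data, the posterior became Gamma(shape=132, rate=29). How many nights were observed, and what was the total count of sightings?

A Gamma(α, β) prior (rate parametrization) on a Poisson rate with n observations summing to S gives posterior Gamma(α+S, β+n).
Matching: Σxᵢ = 132 − 8 = 124 and n = 29 − 10 = 19.

n = 19 nights with total 124 sightings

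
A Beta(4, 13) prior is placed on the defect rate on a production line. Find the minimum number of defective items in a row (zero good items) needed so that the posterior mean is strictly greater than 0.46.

k = 8

After k defective items and 0 good items the posterior is Beta(4+k, 13), with mean (4+k)/(4+13+k).
Set (4+k)/(17+k) > 0.46 and solve: k > (0.46·17 − 4)/(1 − 0.46) = 7.074.
The smallest integer exceeding 7.074 is 8.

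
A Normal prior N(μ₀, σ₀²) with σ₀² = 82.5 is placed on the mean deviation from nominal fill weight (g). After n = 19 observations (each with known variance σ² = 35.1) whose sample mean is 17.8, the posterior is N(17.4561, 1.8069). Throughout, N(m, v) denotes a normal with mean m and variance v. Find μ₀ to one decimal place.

The posterior mean is a precision-weighted average: μ_n = (τ₀μ₀ + τ_data·x̄)/(τ₀+τ_data), with τ₀=1/σ₀² and τ_data=n/σ².
Here τ₀ = 1/82.5 = 0.012121 and τ_data = 19/35.1 = 0.541311, so τ_n = 0.553432.
Rearranging for μ₀: μ₀ = (μ_n·τ_n − τ_data·x̄)/τ₀ = (17.4561·0.553432 − 0.541311·17.8) / 0.012121 = 0.025429/0.012121 ≈ 2.1.

μ₀ = 2.1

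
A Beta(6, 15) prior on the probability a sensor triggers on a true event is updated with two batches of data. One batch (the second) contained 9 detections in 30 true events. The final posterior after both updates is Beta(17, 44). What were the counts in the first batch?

2 detections and 8 misses

Sequential conjugate updates are equivalent to a single update on the pooled data, so total successes = posterior α − prior α and total failures = posterior β − prior β.
Total across both batches: 17−6=11 detections, 44−15=29 misses.
Subtract the second batch: 11−9=2 detections and 29−21=8 misses.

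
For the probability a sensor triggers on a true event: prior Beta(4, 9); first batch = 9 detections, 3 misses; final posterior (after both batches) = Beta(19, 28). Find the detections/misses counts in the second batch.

6 detections and 16 misses

Because Beta–binomial updating is additive in the counts, the combined data contributed (α_post−α_prior, β_post−β_prior) successes and failures.
Total across both batches: 19−4=15 detections, 28−9=19 misses.
Subtract the first batch: 15−9=6 detections and 19−3=16 misses.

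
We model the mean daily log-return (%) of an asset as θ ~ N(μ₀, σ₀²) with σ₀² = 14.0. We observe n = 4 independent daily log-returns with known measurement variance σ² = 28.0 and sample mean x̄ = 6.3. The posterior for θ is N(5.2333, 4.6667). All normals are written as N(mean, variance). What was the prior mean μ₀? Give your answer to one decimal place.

μ₀ = 3.1

The posterior mean is a precision-weighted average: μ_n = (τ₀μ₀ + τ_data·x̄)/(τ₀+τ_data), with τ₀=1/σ₀² and τ_data=n/σ².
Here τ₀ = 1/14.0 = 0.071429 and τ_data = 4/28.0 = 0.142857, so τ_n = 0.214286.
Rearranging for μ₀: μ₀ = (μ_n·τ_n − τ_data·x̄)/τ₀ = (5.2333·0.214286 − 0.142857·6.3) / 0.071429 = 0.221424/0.071429 ≈ 3.1.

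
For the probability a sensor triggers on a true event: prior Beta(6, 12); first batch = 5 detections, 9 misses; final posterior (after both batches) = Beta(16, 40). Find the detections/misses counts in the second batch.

Sequential conjugate updates are equivalent to a single update on the pooled data, so total successes = posterior α − prior α and total failures = posterior β − prior β.
Total across both batches: 16−6=10 detections, 40−12=28 misses.
Subtract the first batch: 10−5=5 detections and 28−9=19 misses.

5 detections and 19 misses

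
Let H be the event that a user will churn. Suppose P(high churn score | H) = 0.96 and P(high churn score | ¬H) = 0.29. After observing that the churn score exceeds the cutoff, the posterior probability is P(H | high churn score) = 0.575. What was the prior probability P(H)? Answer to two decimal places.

Bayes' rule in odds form gives O(H|E) = O(H)·[P(E|H)/P(E|¬H)], hence O(H) = O(H|E)/LR.
Posterior odds = 0.575/(1−0.575) = 1.3529. LR = 0.96/0.29 = 3.3103.
Prior odds = 1.3529/3.3103 = 0.4087, so P(H) = 0.4087/(1+0.4087) ≈ 0.29.

P(H) = 0.29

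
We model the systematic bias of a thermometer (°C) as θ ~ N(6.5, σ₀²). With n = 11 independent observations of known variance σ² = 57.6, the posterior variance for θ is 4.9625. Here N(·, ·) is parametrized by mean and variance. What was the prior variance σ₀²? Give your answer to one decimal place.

σ₀² = 94.9

For the Normal–Normal model with known σ², precisions add: τ_n = τ₀ + n/σ².
So 1/σ₀² = 1/4.9625 − 11/57.6 = 0.201511 − 0.190972 = 0.010539.
Hence σ₀² = 1/0.010539 ≈ 94.9.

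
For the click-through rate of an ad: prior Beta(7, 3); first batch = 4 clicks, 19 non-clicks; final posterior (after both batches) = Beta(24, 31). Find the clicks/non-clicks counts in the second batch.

13 clicks and 9 non-clicks

Sequential conjugate updates are equivalent to a single update on the pooled data, so total successes = posterior α − prior α and total failures = posterior β − prior β.
Total across both batches: 24−7=17 clicks, 31−3=28 non-clicks.
Subtract the first batch: 17−4=13 clicks and 28−19=9 non-clicks.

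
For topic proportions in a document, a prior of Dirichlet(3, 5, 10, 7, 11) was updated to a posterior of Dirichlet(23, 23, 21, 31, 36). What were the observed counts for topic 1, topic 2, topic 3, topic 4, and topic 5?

counts (20, 18, 11, 24, 25)

For a Dirichlet(α) prior with multinomial counts c, the posterior is Dirichlet(α + c) componentwise.
Counts are posterior − prior componentwise: 23−3=20, 23−5=18, 21−10=11, 31−7=24, 36−11=25.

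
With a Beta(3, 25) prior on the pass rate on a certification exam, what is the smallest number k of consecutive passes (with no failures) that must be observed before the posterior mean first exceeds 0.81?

After k passes and 0 failures the posterior is Beta(3+k, 25), with mean (3+k)/(3+25+k).
Set (3+k)/(28+k) > 0.81 and solve: k > (0.81·28 − 3)/(1 − 0.81) = 103.579.
The smallest integer exceeding 103.579 is 104.

k = 104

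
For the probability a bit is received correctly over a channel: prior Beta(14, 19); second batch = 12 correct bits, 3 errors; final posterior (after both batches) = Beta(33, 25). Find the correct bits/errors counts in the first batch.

Because Beta–binomial updating is additive in the counts, the combined data contributed (α_post−α_prior, β_post−β_prior) successes and failures.
Total across both batches: 33−14=19 correct bits, 25−19=6 errors.
Subtract the second batch: 19−12=7 correct bits and 6−3=3 errors.

7 correct bits and 3 errors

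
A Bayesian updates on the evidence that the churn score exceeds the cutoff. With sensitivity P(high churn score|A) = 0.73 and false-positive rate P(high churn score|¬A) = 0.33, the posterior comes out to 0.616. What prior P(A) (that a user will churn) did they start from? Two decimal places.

P(A) = 0.42

Bayes' rule in odds form gives O(A|E) = O(A)·[P(E|A)/P(E|¬A)], hence O(A) = O(A|E)/LR.
Posterior odds = 0.616/(1−0.616) = 1.6042. LR = 0.73/0.33 = 2.2121.
Prior odds = 1.6042/2.2121 = 0.7252, so P(A) = 0.7252/(1+0.7252) ≈ 0.42.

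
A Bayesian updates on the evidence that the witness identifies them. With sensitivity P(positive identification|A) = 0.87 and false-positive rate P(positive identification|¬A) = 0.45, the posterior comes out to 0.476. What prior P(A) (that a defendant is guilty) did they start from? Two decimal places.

P(A) = 0.32

Bayes' rule in odds form gives O(A|E) = O(A)·[P(E|A)/P(E|¬A)], hence O(A) = O(A|E)/LR.
Posterior odds = 0.476/(1−0.476) = 0.9084. LR = 0.87/0.45 = 1.9333.
Prior odds = 0.9084/1.9333 = 0.4699, so P(A) = 0.4699/(1+0.4699) ≈ 0.32.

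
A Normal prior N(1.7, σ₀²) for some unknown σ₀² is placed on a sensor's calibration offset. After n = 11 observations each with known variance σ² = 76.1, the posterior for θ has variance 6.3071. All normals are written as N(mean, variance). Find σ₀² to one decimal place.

Posterior precision equals prior precision plus data precision: 1/σ_n² = 1/σ₀² + n/σ².
So 1/σ₀² = 1/6.3071 − 11/76.1 = 0.158551 − 0.144547 = 0.014004.
Hence σ₀² = 1/0.014004 ≈ 71.4.

σ₀² = 71.4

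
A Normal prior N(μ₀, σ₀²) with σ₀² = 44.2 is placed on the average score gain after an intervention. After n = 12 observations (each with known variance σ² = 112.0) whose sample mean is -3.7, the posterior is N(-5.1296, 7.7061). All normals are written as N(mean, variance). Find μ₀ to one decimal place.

μ₀ = -11.9

With known observation variance, the Normal–Normal posterior has precision τ_n = τ₀ + n/σ² and mean μ_n = (τ₀μ₀ + (n/σ²)x̄)/τ_n.
Here τ₀ = 1/44.2 = 0.022624 and τ_data = 12/112.0 = 0.107143, so τ_n = 0.129767.
Rearranging for μ₀: μ₀ = (μ_n·τ_n − τ_data·x̄)/τ₀ = (-5.1296·0.129767 − 0.107143·-3.7) / 0.022624 = -0.269224/0.022624 ≈ -11.9.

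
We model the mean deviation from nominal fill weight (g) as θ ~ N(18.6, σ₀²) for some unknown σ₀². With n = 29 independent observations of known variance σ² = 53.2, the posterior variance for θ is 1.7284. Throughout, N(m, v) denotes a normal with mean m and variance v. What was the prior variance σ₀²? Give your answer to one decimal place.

σ₀² = 29.9

Posterior precision equals prior precision plus data precision: 1/σ_n² = 1/σ₀² + n/σ².
So 1/σ₀² = 1/1.7284 − 29/53.2 = 0.578570 − 0.545113 = 0.033457.
Hence σ₀² = 1/0.033457 ≈ 29.9.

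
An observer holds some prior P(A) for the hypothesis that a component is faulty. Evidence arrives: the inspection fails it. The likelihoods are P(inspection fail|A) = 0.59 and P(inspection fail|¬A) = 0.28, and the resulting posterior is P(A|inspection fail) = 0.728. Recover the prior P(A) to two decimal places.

P(A) = 0.56

Bayes' rule in odds form gives O(A|E) = O(A)·[P(E|A)/P(E|¬A)], hence O(A) = O(A|E)/LR.
Posterior odds = 0.728/(1−0.728) = 2.6765. LR = 0.59/0.28 = 2.1071.
Prior odds = 2.6765/2.1071 = 1.2702, so P(A) = 1.2702/(1+1.2702) ≈ 0.56.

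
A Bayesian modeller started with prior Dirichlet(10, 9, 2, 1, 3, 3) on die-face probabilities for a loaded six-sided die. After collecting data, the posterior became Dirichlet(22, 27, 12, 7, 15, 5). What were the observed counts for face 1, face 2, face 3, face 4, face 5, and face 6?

counts (12, 18, 10, 6, 12, 2)

For a Dirichlet(α) prior with multinomial counts c, the posterior is Dirichlet(α + c) componentwise.
Counts are posterior − prior componentwise: 22−10=12, 27−9=18, 12−2=10, 7−1=6, 15−3=12, 5−3=2.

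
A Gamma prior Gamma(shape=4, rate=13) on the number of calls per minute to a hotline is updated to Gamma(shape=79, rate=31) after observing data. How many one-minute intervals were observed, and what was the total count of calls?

A Gamma(α, β) prior (rate parametrization) on a Poisson rate with n observations summing to S gives posterior Gamma(α+S, β+n).
Matching: Σxᵢ = 79 − 4 = 75 and n = 31 − 13 = 18.

n = 18 one-minute intervals with total 75 calls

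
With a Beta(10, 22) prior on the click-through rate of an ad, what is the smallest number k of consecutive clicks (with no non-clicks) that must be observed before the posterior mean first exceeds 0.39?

k = 5

After k clicks and 0 non-clicks the posterior is Beta(10+k, 22), with mean (10+k)/(10+22+k).
Set (10+k)/(32+k) > 0.39 and solve: k > (0.39·32 − 10)/(1 − 0.39) = 4.066.
The smallest integer exceeding 4.066 is 5.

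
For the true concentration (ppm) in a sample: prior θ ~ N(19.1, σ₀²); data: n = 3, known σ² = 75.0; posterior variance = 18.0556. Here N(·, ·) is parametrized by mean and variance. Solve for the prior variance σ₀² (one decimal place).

Posterior precision equals prior precision plus data precision: 1/σ_n² = 1/σ₀² + n/σ².
So 1/σ₀² = 1/18.0556 − 3/75.0 = 0.055384 − 0.040000 = 0.015384.
Hence σ₀² = 1/0.015384 ≈ 65.0.

σ₀² = 65.0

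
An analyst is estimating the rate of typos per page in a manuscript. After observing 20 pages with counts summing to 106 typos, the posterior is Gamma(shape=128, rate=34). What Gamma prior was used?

Gamma(shape=22, rate=14)

A Gamma(α, β) prior (rate parametrization) on a Poisson rate with n observations summing to S gives posterior Gamma(α+S, β+n).
So α = 128 − 106 = 22 and β = 34 − 20 = 14.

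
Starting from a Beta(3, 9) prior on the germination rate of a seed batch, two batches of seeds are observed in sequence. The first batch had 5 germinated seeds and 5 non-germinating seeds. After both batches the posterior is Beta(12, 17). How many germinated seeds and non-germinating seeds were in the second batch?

Sequential conjugate updates are equivalent to a single update on the pooled data, so total successes = posterior α − prior α and total failures = posterior β − prior β.
Total across both batches: 12−3=9 germinated seeds, 17−9=8 non-germinating seeds.
Subtract the first batch: 9−5=4 germinated seeds and 8−5=3 non-germinating seeds.

4 germinated seeds and 3 non-germinating seeds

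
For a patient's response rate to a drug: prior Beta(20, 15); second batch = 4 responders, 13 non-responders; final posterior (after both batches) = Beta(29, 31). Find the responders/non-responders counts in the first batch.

5 responders and 3 non-responders

Sequential conjugate updates are equivalent to a single update on the pooled data, so total successes = posterior α − prior α and total failures = posterior β − prior β.
Total across both batches: 29−20=9 responders, 31−15=16 non-responders.
Subtract the second batch: 9−4=5 responders and 16−13=3 non-responders.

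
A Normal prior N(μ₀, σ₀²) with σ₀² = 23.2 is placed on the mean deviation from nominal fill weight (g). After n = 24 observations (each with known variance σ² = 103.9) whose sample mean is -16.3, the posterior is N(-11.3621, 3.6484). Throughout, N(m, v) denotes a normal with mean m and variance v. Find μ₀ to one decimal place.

With known observation variance, the Normal–Normal posterior has precision τ_n = τ₀ + n/σ² and mean μ_n = (τ₀μ₀ + (n/σ²)x̄)/τ_n.
Here τ₀ = 1/23.2 = 0.043103 and τ_data = 24/103.9 = 0.230991, so τ_n = 0.274094.
Rearranging for μ₀: μ₀ = (μ_n·τ_n − τ_data·x̄)/τ₀ = (-11.3621·0.274094 − 0.230991·-16.3) / 0.043103 = 0.650870/0.043103 ≈ 15.1.

μ₀ = 15.1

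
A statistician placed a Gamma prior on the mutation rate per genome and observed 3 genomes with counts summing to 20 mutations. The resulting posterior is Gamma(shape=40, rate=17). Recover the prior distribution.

A Gamma(α, β) prior (rate parametrization) on a Poisson rate with n observations summing to S gives posterior Gamma(α+S, β+n).
So α = 40 − 20 = 20 and β = 17 − 3 = 14.

Gamma(shape=20, rate=14)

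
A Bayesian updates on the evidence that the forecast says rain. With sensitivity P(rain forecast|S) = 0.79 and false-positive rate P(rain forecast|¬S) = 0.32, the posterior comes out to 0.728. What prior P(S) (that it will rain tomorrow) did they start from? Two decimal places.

Bayes' rule in odds form gives O(S|E) = O(S)·[P(E|S)/P(E|¬S)], hence O(S) = O(S|E)/LR.
Posterior odds = 0.728/(1−0.728) = 2.6765. LR = 0.79/0.32 = 2.4688.
Prior odds = 2.6765/2.4688 = 1.0841, so P(S) = 1.0841/(1+1.0841) ≈ 0.52.

P(S) = 0.52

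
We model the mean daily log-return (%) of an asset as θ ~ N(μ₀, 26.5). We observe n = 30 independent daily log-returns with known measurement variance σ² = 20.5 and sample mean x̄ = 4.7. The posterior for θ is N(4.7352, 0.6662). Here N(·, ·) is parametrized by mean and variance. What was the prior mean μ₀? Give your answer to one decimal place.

μ₀ = 6.1

With known observation variance, the Normal–Normal posterior has precision τ_n = τ₀ + n/σ² and mean μ_n = (τ₀μ₀ + (n/σ²)x̄)/τ_n.
Here τ₀ = 1/26.5 = 0.037736 and τ_data = 30/20.5 = 1.463415, so τ_n = 1.501151.
Rearranging for μ₀: μ₀ = (μ_n·τ_n − τ_data·x̄)/τ₀ = (4.7352·1.501151 − 1.463415·4.7) / 0.037736 = 0.230200/0.037736 ≈ 6.1.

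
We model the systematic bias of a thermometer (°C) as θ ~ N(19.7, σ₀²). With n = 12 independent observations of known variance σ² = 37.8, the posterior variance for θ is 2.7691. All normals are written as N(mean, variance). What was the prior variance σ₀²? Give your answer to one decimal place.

σ₀² = 22.9

Posterior precision equals prior precision plus data precision: 1/σ_n² = 1/σ₀² + n/σ².
So 1/σ₀² = 1/2.7691 − 12/37.8 = 0.361128 − 0.317460 = 0.043668.
Hence σ₀² = 1/0.043668 ≈ 22.9.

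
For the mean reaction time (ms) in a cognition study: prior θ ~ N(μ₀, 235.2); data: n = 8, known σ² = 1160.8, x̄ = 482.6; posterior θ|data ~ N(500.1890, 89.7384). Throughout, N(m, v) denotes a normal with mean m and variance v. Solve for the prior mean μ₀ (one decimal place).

μ₀ = 528.7

The posterior mean is a precision-weighted average: μ_n = (τ₀μ₀ + τ_data·x̄)/(τ₀+τ_data), with τ₀=1/σ₀² and τ_data=n/σ².
Here τ₀ = 1/235.2 = 0.004252 and τ_data = 8/1160.8 = 0.006892, so τ_n = 0.011144.
Rearranging for μ₀: μ₀ = (μ_n·τ_n − τ_data·x̄)/τ₀ = (500.1890·0.011144 − 0.006892·482.6) / 0.004252 = 2.248027/0.004252 ≈ 528.7.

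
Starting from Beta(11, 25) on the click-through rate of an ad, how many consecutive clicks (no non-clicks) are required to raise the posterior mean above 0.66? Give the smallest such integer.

k = 38

After k clicks and 0 non-clicks the posterior is Beta(11+k, 25), with mean (11+k)/(11+25+k).
Set (11+k)/(36+k) > 0.66 and solve: k > (0.66·36 − 11)/(1 − 0.66) = 37.529.
The smallest integer exceeding 37.529 is 38, and checking k=38: (49)/(74) = 0.6622 > 0.66.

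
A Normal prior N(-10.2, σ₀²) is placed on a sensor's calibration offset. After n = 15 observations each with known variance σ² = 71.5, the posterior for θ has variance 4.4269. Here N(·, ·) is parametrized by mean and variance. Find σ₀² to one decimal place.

For the Normal–Normal model with known σ², precisions add: τ_n = τ₀ + n/σ².
So 1/σ₀² = 1/4.4269 − 15/71.5 = 0.225892 − 0.209790 = 0.016102.
Hence σ₀² = 1/0.016102 ≈ 62.1.

σ₀² = 62.1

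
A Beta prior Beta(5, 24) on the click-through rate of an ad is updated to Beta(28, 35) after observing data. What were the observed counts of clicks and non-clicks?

Beta is conjugate to the binomial likelihood: posterior = Beta(α+s, β+f).
Match parameters: s=28−5=23, f=35−24=11.

23 clicks and 11 non-clicks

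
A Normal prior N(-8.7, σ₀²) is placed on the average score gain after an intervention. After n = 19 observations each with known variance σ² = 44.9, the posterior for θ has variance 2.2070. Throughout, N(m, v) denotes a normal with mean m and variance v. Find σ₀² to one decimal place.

Posterior precision equals prior precision plus data precision: 1/σ_n² = 1/σ₀² + n/σ².
So 1/σ₀² = 1/2.2070 − 19/44.9 = 0.453104 − 0.423163 = 0.029941.
Hence σ₀² = 1/0.029941 ≈ 33.4.

σ₀² = 33.4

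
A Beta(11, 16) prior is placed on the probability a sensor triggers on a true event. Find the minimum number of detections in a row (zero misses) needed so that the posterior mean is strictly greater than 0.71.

After k detections and 0 misses the posterior is Beta(11+k, 16), with mean (11+k)/(11+16+k).
Set (11+k)/(27+k) > 0.71 and solve: k > (0.71·27 − 11)/(1 − 0.71) = 28.172.
The smallest integer exceeding 28.172 is 29, and checking k=29: (40)/(56) = 0.7143 > 0.71.

k = 29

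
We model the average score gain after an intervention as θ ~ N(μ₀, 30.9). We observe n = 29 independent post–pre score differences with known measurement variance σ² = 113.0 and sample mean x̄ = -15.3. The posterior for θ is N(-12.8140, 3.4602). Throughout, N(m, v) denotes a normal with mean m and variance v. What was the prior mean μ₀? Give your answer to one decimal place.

With known observation variance, the Normal–Normal posterior has precision τ_n = τ₀ + n/σ² and mean μ_n = (τ₀μ₀ + (n/σ²)x̄)/τ_n.
Here τ₀ = 1/30.9 = 0.032362 and τ_data = 29/113.0 = 0.256637, so τ_n = 0.288999.
Rearranging for μ₀: μ₀ = (μ_n·τ_n − τ_data·x̄)/τ₀ = (-12.8140·0.288999 − 0.256637·-15.3) / 0.032362 = 0.223313/0.032362 ≈ 6.9.

μ₀ = 6.9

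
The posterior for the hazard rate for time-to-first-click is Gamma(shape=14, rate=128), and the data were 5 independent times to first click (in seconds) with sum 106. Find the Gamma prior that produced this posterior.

Gamma–exponential conjugacy: posterior shape = α + n, posterior rate = β + Σtᵢ.
So α = 14 − 5 = 9 and β = 128 − 106 = 22.

Gamma(shape=9, rate=22)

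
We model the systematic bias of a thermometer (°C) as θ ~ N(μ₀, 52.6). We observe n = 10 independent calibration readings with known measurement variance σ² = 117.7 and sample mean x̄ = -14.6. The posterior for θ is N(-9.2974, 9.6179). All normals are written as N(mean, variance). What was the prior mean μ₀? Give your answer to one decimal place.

With known observation variance, the Normal–Normal posterior has precision τ_n = τ₀ + n/σ² and mean μ_n = (τ₀μ₀ + (n/σ²)x̄)/τ_n.
Here τ₀ = 1/52.6 = 0.019011 and τ_data = 10/117.7 = 0.084962, so τ_n = 0.103973.
Rearranging for μ₀: μ₀ = (μ_n·τ_n − τ_data·x̄)/τ₀ = (-9.2974·0.103973 − 0.084962·-14.6) / 0.019011 = 0.273767/0.019011 ≈ 14.4.

μ₀ = 14.4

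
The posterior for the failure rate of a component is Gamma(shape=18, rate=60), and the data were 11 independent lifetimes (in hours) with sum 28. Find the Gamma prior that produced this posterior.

Gamma(shape=7, rate=32)

For an exponential likelihood with a Gamma(α, β) prior on the rate, n observations with total T give posterior Gamma(α+n, β+T).
So α = 18 − 11 = 7 and β = 60 − 28 = 32.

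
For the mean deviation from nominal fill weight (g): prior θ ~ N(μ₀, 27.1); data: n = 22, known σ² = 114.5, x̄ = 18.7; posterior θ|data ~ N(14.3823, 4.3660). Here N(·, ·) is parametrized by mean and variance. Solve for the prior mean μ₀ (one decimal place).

With known observation variance, the Normal–Normal posterior has precision τ_n = τ₀ + n/σ² and mean μ_n = (τ₀μ₀ + (n/σ²)x̄)/τ_n.
Here τ₀ = 1/27.1 = 0.036900 and τ_data = 22/114.5 = 0.192140, so τ_n = 0.229040.
Rearranging for μ₀: μ₀ = (μ_n·τ_n − τ_data·x̄)/τ₀ = (14.3823·0.229040 − 0.192140·18.7) / 0.036900 = -0.298896/0.036900 ≈ -8.1.

μ₀ = -8.1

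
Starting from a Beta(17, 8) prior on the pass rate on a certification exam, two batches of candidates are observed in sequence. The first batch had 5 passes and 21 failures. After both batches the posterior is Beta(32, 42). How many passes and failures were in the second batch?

10 passes and 13 failures

Sequential conjugate updates are equivalent to a single update on the pooled data, so total successes = posterior α − prior α and total failures = posterior β − prior β.
Total across both batches: 32−17=15 passes, 42−8=34 failures.
Subtract the first batch: 15−5=10 passes and 34−21=13 failures.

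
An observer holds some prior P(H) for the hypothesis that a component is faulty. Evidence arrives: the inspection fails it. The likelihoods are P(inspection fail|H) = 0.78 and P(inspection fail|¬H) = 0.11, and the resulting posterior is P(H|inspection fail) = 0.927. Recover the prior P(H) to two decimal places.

In odds form, posterior odds = prior odds × likelihood ratio, so prior odds = posterior odds ÷ LR.
Posterior odds = 0.927/(1−0.927) = 12.6986. LR = 0.78/0.11 = 7.0909.
Prior odds = 12.6986/7.0909 = 1.7908, so P(H) = 1.7908/(1+1.7908) ≈ 0.64.

P(H) = 0.64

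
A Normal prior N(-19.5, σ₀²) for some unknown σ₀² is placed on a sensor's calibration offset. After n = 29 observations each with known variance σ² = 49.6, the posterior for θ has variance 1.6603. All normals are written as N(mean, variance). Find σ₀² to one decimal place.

For the Normal–Normal model with known σ², precisions add: τ_n = τ₀ + n/σ².
So 1/σ₀² = 1/1.6603 − 29/49.6 = 0.602301 − 0.584677 = 0.017624.
Hence σ₀² = 1/0.017624 ≈ 56.7.

σ₀² = 56.7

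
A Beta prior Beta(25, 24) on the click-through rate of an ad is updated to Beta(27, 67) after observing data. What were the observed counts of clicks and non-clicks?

2 clicks and 43 non-clicks

Under Beta–binomial conjugacy the posterior parameters are (α+s, β+f).
Match parameters: s=27−25=2, f=67−24=43.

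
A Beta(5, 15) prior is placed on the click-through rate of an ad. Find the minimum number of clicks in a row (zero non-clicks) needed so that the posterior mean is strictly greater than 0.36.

After k clicks and 0 non-clicks the posterior is Beta(5+k, 15), with mean (5+k)/(5+15+k).
Set (5+k)/(20+k) > 0.36 and solve: k > (0.36·20 − 5)/(1 − 0.36) = 3.438.
The smallest integer exceeding 3.438 is 4, and checking k=4: (9)/(24) = 0.3750 > 0.36.

k = 4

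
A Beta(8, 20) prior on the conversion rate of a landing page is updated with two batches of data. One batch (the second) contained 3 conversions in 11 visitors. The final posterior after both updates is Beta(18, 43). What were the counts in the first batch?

7 conversions and 15 bounces

Because Beta–binomial updating is additive in the counts, the combined data contributed (α_post−α_prior, β_post−β_prior) successes and failures.
Total across both batches: 18−8=10 conversions, 43−20=23 bounces.
Subtract the second batch: 10−3=7 conversions and 23−8=15 bounces.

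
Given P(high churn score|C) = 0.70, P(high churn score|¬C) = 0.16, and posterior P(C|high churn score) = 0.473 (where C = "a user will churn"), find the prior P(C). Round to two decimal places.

P(C) = 0.17

In odds form, posterior odds = prior odds × likelihood ratio, so prior odds = posterior odds ÷ LR.
Posterior odds = 0.473/(1−0.473) = 0.8975. LR = 0.70/0.16 = 4.3750.
Prior odds = 0.8975/4.3750 = 0.2051, so P(C) = 0.2051/(1+0.2051) ≈ 0.17.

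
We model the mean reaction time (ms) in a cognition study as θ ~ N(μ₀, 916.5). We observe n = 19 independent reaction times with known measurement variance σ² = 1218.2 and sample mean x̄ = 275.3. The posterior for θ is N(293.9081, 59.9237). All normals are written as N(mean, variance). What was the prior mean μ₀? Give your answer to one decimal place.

μ₀ = 559.9

With known observation variance, the Normal–Normal posterior has precision τ_n = τ₀ + n/σ² and mean μ_n = (τ₀μ₀ + (n/σ²)x̄)/τ_n.
Here τ₀ = 1/916.5 = 0.001091 and τ_data = 19/1218.2 = 0.015597, so τ_n = 0.016688.
Rearranging for μ₀: μ₀ = (μ_n·τ_n − τ_data·x̄)/τ₀ = (293.9081·0.016688 − 0.015597·275.3) / 0.001091 = 0.610884/0.001091 ≈ 559.9.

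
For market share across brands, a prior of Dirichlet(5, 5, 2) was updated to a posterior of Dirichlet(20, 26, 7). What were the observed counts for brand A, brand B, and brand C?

For a Dirichlet(α) prior with multinomial counts c, the posterior is Dirichlet(α + c) componentwise.
Counts are posterior − prior componentwise: 20−5=15, 26−5=21, 7−2=5.

counts (15, 21, 5)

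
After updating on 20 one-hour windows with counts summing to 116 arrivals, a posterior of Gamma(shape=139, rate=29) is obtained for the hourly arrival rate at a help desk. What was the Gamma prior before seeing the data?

A Gamma(α, β) prior (rate parametrization) on a Poisson rate with n observations summing to S gives posterior Gamma(α+S, β+n).
So α = 139 − 116 = 23 and β = 29 − 20 = 9.

Gamma(shape=23, rate=9)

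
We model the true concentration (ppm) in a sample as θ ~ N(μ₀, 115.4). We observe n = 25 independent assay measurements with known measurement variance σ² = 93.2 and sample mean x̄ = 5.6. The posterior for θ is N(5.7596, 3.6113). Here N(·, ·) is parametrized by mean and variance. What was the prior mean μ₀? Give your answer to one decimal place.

The posterior mean is a precision-weighted average: μ_n = (τ₀μ₀ + τ_data·x̄)/(τ₀+τ_data), with τ₀=1/σ₀² and τ_data=n/σ².
Here τ₀ = 1/115.4 = 0.008666 and τ_data = 25/93.2 = 0.268240, so τ_n = 0.276906.
Rearranging for μ₀: μ₀ = (μ_n·τ_n − τ_data·x̄)/τ₀ = (5.7596·0.276906 − 0.268240·5.6) / 0.008666 = 0.092724/0.008666 ≈ 10.7.

μ₀ = 10.7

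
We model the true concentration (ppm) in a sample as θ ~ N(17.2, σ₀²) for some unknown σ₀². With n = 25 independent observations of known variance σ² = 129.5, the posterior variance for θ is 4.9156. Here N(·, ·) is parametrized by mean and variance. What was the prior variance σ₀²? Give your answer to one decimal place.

Posterior precision equals prior precision plus data precision: 1/σ_n² = 1/σ₀² + n/σ².
So 1/σ₀² = 1/4.9156 − 25/129.5 = 0.203434 − 0.193050 = 0.010384.
Hence σ₀² = 1/0.010384 ≈ 96.3.

σ₀² = 96.3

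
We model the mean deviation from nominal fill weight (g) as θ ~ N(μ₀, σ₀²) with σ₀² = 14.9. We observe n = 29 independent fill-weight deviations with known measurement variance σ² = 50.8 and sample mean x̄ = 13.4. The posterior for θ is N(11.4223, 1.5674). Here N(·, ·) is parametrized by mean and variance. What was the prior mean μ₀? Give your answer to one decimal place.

μ₀ = -5.4

With known observation variance, the Normal–Normal posterior has precision τ_n = τ₀ + n/σ² and mean μ_n = (τ₀μ₀ + (n/σ²)x̄)/τ_n.
Here τ₀ = 1/14.9 = 0.067114 and τ_data = 29/50.8 = 0.570866, so τ_n = 0.637980.
Rearranging for μ₀: μ₀ = (μ_n·τ_n − τ_data·x̄)/τ₀ = (11.4223·0.637980 − 0.570866·13.4) / 0.067114 = -0.362405/0.067114 ≈ -5.4.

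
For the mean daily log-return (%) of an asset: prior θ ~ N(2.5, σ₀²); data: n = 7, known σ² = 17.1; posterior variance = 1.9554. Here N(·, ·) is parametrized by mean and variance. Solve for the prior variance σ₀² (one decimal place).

σ₀² = 9.8

Posterior precision equals prior precision plus data precision: 1/σ_n² = 1/σ₀² + n/σ².
So 1/σ₀² = 1/1.9554 − 7/17.1 = 0.511404 − 0.409357 = 0.102047.
Hence σ₀² = 1/0.102047 ≈ 9.8.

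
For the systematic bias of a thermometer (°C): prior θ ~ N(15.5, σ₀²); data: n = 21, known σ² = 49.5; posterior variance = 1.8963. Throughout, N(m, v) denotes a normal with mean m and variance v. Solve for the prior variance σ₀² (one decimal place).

For the Normal–Normal model with known σ², precisions add: τ_n = τ₀ + n/σ².
So 1/σ₀² = 1/1.8963 − 21/49.5 = 0.527343 − 0.424242 = 0.103101.
Hence σ₀² = 1/0.103101 ≈ 9.7.

σ₀² = 9.7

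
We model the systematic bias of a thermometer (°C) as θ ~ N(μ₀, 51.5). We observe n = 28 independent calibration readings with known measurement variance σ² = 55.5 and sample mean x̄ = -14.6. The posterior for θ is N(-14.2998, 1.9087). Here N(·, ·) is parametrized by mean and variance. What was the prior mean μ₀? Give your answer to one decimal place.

μ₀ = -6.5

With known observation variance, the Normal–Normal posterior has precision τ_n = τ₀ + n/σ² and mean μ_n = (τ₀μ₀ + (n/σ²)x̄)/τ_n.
Here τ₀ = 1/51.5 = 0.019417 and τ_data = 28/55.5 = 0.504505, so τ_n = 0.523922.
Rearranging for μ₀: μ₀ = (μ_n·τ_n − τ_data·x̄)/τ₀ = (-14.2998·0.523922 − 0.504505·-14.6) / 0.019417 = -0.126207/0.019417 ≈ -6.5.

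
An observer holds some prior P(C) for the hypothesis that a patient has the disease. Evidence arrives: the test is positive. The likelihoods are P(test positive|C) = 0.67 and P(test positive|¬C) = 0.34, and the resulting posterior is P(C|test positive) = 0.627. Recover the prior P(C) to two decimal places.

P(C) = 0.46

Bayes' rule in odds form gives O(C|E) = O(C)·[P(E|C)/P(E|¬C)], hence O(C) = O(C|E)/LR.
Posterior odds = 0.627/(1−0.627) = 1.6810. LR = 0.67/0.34 = 1.9706.
Prior odds = 1.6810/1.9706 = 0.8530, so P(C) = 0.8530/(1+0.8530) ≈ 0.46.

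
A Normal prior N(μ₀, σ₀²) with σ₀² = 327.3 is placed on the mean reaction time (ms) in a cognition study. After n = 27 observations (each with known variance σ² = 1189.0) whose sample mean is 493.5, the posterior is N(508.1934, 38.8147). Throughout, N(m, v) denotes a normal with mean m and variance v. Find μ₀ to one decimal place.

With known observation variance, the Normal–Normal posterior has precision τ_n = τ₀ + n/σ² and mean μ_n = (τ₀μ₀ + (n/σ²)x̄)/τ_n.
Here τ₀ = 1/327.3 = 0.003055 and τ_data = 27/1189.0 = 0.022708, so τ_n = 0.025763.
Rearranging for μ₀: μ₀ = (μ_n·τ_n − τ_data·x̄)/τ₀ = (508.1934·0.025763 − 0.022708·493.5) / 0.003055 = 1.886189/0.003055 ≈ 617.4.

μ₀ = 617.4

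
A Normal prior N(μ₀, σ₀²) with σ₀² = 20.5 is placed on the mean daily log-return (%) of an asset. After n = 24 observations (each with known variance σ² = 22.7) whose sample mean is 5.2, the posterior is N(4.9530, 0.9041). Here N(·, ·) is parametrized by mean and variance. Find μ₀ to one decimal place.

μ₀ = -0.4

The posterior mean is a precision-weighted average: μ_n = (τ₀μ₀ + τ_data·x̄)/(τ₀+τ_data), with τ₀=1/σ₀² and τ_data=n/σ².
Here τ₀ = 1/20.5 = 0.048780 and τ_data = 24/22.7 = 1.057269, so τ_n = 1.106049.
Rearranging for μ₀: μ₀ = (μ_n·τ_n − τ_data·x̄)/τ₀ = (4.9530·1.106049 − 1.057269·5.2) / 0.048780 = -0.019538/0.048780 ≈ -0.4.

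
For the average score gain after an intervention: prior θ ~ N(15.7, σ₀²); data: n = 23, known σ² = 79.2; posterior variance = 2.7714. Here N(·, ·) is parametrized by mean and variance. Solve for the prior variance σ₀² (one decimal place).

σ₀² = 14.2

Posterior precision equals prior precision plus data precision: 1/σ_n² = 1/σ₀² + n/σ².
So 1/σ₀² = 1/2.7714 − 23/79.2 = 0.360828 − 0.290404 = 0.070424.
Hence σ₀² = 1/0.070424 ≈ 14.2.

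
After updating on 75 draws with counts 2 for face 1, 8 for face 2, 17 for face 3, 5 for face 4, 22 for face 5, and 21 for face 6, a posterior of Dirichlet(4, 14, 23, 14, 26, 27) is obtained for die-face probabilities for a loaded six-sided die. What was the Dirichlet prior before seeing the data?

For a Dirichlet(α) prior with multinomial counts c, the posterior is Dirichlet(α + c) componentwise.
Subtract each count from the matching posterior parameter: 4−2=2, 14−8=6, 23−17=6, 14−5=9, 26−22=4, 27−21=6.

Dirichlet(2, 6, 6, 9, 4, 6)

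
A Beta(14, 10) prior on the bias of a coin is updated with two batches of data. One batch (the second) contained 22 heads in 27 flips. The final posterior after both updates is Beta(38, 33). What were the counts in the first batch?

Sequential conjugate updates are equivalent to a single update on the pooled data, so total successes = posterior α − prior α and total failures = posterior β − prior β.
Total across both batches: 38−14=24 heads, 33−10=23 tails.
Subtract the second batch: 24−22=2 heads and 23−5=18 tails.

2 heads and 18 tails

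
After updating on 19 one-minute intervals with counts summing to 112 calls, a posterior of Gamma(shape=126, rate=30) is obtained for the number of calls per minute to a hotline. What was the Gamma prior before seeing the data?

Gamma(shape=14, rate=11)

A Gamma(α, β) prior (rate parametrization) on a Poisson rate with n observations summing to S gives posterior Gamma(α+S, β+n).
So α = 126 − 112 = 14 and β = 30 − 19 = 11.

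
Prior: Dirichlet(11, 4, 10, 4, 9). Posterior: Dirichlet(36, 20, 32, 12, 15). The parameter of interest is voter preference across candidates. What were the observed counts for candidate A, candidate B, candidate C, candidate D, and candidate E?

counts (25, 16, 22, 8, 6)

For a Dirichlet(α) prior with multinomial counts c, the posterior is Dirichlet(α + c) componentwise.
Counts are posterior − prior componentwise: 36−11=25, 20−4=16, 32−10=22, 12−4=8, 15−9=6.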